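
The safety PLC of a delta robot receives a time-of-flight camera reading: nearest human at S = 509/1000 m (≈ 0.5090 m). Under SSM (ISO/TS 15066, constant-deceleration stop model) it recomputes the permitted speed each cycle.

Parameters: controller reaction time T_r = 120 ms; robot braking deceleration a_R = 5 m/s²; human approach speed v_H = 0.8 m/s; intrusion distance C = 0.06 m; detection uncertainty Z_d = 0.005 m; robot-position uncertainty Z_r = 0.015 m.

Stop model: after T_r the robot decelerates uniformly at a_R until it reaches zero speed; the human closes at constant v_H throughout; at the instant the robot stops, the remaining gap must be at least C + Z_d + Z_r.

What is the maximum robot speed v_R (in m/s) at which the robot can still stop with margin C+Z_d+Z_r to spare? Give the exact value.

v_R_max = 9/10 m/s = 0.9000 m/s

quadratic (1/10)·v² + (7/25)·v + (-333/1000) = 0
  disc = (7/25)² − 4·(1/10)·(-333/1000) = 529/2500 ; √disc = 23/50
  v_R = (−(7/25) + 23/50) / (2·(1/10)) = 9/10 m/s
check:
stop time T_s = (9/10)/5 = 0.1800 s
robot in T_r: 0.9000·0.1200 = 0.1080 m
robot covers 0.9000·0.1800 − ½·5.0000·0.1800² = 0.0810 m while stopping
human closes 0.8000·0.3000 = 0.2400 m
residual clearance needed = 0.0600+0.0050+0.0150 = 0.0800 m
sum ≈ 0.1080+0.0810+0.2400+0.0800 ≈ 0.5090 m = S ✓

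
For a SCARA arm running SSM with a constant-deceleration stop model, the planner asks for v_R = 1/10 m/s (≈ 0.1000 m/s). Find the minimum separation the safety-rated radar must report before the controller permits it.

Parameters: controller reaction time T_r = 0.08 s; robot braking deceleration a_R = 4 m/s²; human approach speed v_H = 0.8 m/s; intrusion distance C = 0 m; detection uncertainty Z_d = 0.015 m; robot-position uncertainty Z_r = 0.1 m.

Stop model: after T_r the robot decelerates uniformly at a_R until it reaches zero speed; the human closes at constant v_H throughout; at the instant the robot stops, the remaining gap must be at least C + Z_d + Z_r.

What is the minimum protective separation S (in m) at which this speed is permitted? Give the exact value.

S_min = 833/4000 m = 0.2082 m

T_s = v_R/a_R = (1/10)/4 = 0.0250 s
robot in T_r: 0.1000·0.0800 = 0.0080 m
robot covers 0.1000·0.0250 − ½·4.0000·0.0250² = 0.0013 m while stopping
human closes 0.8000·0.1050 = 0.0840 m
residual clearance needed = 0.0000+0.0150+0.1000 = 0.1150 m
S_min ≈ 0.0080+0.0013+0.0840+0.1150  ⇒  S_min = 833/4000 m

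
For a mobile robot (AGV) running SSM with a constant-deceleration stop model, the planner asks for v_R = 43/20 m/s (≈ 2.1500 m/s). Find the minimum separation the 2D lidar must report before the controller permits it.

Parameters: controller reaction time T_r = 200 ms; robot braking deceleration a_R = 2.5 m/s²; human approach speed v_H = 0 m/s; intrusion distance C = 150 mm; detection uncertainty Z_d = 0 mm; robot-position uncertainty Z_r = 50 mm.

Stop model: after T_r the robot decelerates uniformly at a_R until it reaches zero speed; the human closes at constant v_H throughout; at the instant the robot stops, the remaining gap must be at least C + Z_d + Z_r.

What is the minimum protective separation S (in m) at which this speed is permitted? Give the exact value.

S_min = 3109/2000 m = 1.5545 m

stop time T_s = (43/20)/(5/2) = 0.8600 s
robot covers v_R·T_r = 2.1500·0.2000 = 0.4300 m before braking
braking distance = 2.1500²/(2·2.5000) = 0.9245 m
human closes 0.0000·1.0600 = 0.0000 m
margins: 0.1500+0.0000+0.0500 = 0.2000 m
S_min ≈ 0.4300+0.9245+0.0000+0.2000  ⇒  S_min = 3109/2000 m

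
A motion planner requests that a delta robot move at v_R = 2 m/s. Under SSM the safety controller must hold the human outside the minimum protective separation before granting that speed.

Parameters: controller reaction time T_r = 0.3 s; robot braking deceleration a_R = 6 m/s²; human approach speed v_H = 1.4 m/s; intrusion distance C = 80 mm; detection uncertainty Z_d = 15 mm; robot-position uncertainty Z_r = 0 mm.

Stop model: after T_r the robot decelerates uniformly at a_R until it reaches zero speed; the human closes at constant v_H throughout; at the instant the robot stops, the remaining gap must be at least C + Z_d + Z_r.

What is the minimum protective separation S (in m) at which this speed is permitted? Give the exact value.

S_min = 383/200 m = 1.9150 m

T_s = v_R/a_R = 2/6 = 0.3333 s
robot covers v_R·T_r = 2.0000·0.3000 = 0.6000 m before braking
robot covers 2.0000·0.3333 − ½·6.0000·0.3333² = 0.3333 m while stopping
human closes 1.4000·0.6333 = 0.8867 m
residual clearance needed = 0.0800+0.0150+0.0000 = 0.0950 m
S_min ≈ 0.6000+0.3333+0.8867+0.0950  ⇒  S_min = 383/200 m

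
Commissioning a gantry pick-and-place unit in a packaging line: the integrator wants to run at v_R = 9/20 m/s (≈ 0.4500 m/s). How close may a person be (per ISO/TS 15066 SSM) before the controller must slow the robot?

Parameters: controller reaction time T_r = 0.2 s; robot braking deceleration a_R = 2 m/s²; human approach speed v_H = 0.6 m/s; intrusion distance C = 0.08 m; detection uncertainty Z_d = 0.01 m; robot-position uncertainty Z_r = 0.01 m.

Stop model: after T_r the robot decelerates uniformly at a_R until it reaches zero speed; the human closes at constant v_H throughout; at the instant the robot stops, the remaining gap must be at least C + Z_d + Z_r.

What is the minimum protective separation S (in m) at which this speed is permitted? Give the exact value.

stop time T_s = (9/20)/2 = 0.2250 s
robot covers v_R·T_r = 0.4500·0.2000 = 0.0900 m before braking
robot covers 0.4500·0.2250 − ½·2.0000·0.2250² = 0.0506 m while stopping
human over T_r+T_s: 0.6000·(0.2000+0.2250) = 0.2550 m
C+Z_d+Z_r = 0.0800+0.0100+0.0100 = 0.1000 m
S_min ≈ 0.0900+0.0506+0.2550+0.1000  ⇒  S_min = 793/1600 m

S_min = 793/1600 m = 0.4956 m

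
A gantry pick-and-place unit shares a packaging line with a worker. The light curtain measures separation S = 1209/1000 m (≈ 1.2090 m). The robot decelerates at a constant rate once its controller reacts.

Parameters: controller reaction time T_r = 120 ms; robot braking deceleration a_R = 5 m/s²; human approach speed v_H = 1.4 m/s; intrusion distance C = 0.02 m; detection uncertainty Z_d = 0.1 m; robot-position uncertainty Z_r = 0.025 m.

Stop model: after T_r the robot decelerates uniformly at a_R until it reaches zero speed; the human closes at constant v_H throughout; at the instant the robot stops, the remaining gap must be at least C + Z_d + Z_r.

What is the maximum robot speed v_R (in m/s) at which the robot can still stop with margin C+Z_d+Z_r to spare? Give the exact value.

at the boundary: (1/10)·v² + (2/5)·v + (-112/125) = 0
  disc = (2/5)² − 4·(1/10)·(-112/125) = 324/625 ; √disc = 18/25
  v_R = (−(2/5) + 18/25) / (2·(1/10)) = 8/5 m/s
check:
braking lasts T_s = (8/5)/5 = 0.3200 s
reaction-phase robot travel = 1.6000·0.1200 = 0.1920 m
robot covers 1.6000·0.3200 − ½·5.0000·0.3200² = 0.2560 m while stopping
person approaches 1.4000·(0.1200+0.3200) = 0.6160 m
margins: 0.0200+0.1000+0.0250 = 0.1450 m
sum ≈ 0.1920+0.2560+0.6160+0.1450 ≈ 1.2090 m = S ✓

v_R_max = 8/5 m/s = 1.6000 m/s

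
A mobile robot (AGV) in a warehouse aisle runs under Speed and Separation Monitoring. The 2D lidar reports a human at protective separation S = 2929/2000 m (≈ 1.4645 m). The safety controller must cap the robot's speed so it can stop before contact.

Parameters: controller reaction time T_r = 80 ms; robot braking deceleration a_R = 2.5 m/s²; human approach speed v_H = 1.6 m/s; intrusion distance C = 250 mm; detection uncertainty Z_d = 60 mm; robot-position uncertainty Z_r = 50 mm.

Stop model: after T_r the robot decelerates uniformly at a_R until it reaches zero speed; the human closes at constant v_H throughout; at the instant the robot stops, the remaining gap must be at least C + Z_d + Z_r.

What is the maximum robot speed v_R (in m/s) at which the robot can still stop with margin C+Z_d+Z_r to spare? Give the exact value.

at the boundary: (1/5)·v² + (18/25)·v + (-1953/2000) = 0
  disc = (18/25)² − 4·(1/5)·(-1953/2000) = 3249/2500 ; √disc = 57/50
  v_R = (−(18/25) + 57/50) / (2·(1/5)) = 21/20 m/s
check:
stop time T_s = (21/20)/(5/2) = 0.4200 s
robot in T_r: 1.0500·0.0800 = 0.0840 m
robot covers 1.0500·0.4200 − ½·2.5000·0.4200² = 0.2205 m while stopping
human closes 1.6000·0.5000 = 0.8000 m
margins: 0.2500+0.0600+0.0500 = 0.3600 m
sum ≈ 0.0840+0.2205+0.8000+0.3600 ≈ 1.4645 m = S ✓

v_R_max = 21/20 m/s = 1.0500 m/s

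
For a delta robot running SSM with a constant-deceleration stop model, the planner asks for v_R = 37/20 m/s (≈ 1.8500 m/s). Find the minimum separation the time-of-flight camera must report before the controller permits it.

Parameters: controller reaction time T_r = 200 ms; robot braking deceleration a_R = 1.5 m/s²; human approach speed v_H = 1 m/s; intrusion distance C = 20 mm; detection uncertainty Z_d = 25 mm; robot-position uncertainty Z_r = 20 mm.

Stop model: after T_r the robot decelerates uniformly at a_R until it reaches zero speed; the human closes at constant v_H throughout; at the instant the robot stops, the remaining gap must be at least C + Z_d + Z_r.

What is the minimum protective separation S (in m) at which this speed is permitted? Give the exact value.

S_min = 3611/1200 m = 3.0092 m

braking lasts T_s = (37/20)/(3/2) = 1.2333 s
reaction-phase robot travel = 1.8500·0.2000 = 0.3700 m
robot covers 1.8500·1.2333 − ½·1.5000·1.2333² = 1.1408 m while stopping
human over T_r+T_s: 1.0000·(0.2000+1.2333) = 1.4333 m
C+Z_d+Z_r = 0.0200+0.0250+0.0200 = 0.0650 m
S_min ≈ 0.3700+1.1408+1.4333+0.0650  ⇒  S_min = 3611/1200 m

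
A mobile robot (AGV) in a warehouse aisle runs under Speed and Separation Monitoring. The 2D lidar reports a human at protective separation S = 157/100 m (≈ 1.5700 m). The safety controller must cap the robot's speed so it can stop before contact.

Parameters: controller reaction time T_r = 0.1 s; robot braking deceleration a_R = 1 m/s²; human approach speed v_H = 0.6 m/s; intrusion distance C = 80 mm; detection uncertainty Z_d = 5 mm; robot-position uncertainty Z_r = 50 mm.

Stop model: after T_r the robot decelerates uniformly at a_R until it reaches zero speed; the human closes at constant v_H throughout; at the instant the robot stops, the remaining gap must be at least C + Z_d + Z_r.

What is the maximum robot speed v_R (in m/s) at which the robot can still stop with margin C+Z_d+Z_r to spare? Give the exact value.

quadratic (1/2)·v² + (7/10)·v + (-11/8) = 0
  disc = (7/10)² − 4·(1/2)·(-11/8) = 81/25 ; √disc = 9/5
  v_R = (−(7/10) + 9/5) / (2·(1/2)) = 11/10 m/s
check:
stop time T_s = (11/10)/1 = 1.1000 s
reaction-phase robot travel = 1.1000·0.1000 = 0.1100 m
robot covers 1.1000·1.1000 − ½·1.0000·1.1000² = 0.6050 m while stopping
human over T_r+T_s: 0.6000·(0.1000+1.1000) = 0.7200 m
margins: 0.0800+0.0050+0.0500 = 0.1350 m
sum ≈ 0.1100+0.6050+0.7200+0.1350 ≈ 1.5700 m = S ✓

v_R_max = 11/10 m/s = 1.1000 m/s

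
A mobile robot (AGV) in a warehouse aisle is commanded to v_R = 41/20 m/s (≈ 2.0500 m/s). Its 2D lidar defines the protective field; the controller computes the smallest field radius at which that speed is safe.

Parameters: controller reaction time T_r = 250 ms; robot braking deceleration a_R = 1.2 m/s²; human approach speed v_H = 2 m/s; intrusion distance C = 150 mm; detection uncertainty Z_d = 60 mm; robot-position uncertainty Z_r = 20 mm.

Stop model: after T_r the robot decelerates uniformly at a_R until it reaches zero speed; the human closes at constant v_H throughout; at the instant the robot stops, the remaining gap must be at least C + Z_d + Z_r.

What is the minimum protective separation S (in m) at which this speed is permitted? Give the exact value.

T_s = v_R/a_R = (41/20)/(6/5) = 1.7083 s
robot covers v_R·T_r = 2.0500·0.2500 = 0.5125 m before braking
braking distance = 2.0500²/(2·1.2000) = 1.7510 m
person approaches 2.0000·(0.2500+1.7083) = 3.9167 m
residual clearance needed = 0.1500+0.0600+0.0200 = 0.2300 m
S_min ≈ 0.5125+1.7510+3.9167+0.2300  ⇒  S_min = 30769/4800 m

S_min = 30769/4800 m = 6.4102 m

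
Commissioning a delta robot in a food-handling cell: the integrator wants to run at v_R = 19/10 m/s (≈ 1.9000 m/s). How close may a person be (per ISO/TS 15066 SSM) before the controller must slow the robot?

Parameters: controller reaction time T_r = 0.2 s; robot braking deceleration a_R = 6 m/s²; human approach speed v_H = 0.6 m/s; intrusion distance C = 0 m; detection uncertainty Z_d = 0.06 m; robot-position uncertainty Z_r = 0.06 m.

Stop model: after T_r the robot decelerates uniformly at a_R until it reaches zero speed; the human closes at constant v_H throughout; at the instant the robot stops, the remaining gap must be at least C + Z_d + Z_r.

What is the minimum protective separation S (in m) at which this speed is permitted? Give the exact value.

stop time T_s = (19/10)/6 = 0.3167 s
robot in T_r: 1.9000·0.2000 = 0.3800 m
robot under decel: 1.9000²/(2·6.0000) = 0.3008 m
human closes 0.6000·0.5167 = 0.3100 m
margins: 0.0000+0.0600+0.0600 = 0.1200 m
S_min ≈ 0.3800+0.3008+0.3100+0.1200  ⇒  S_min = 1333/1200 m

S_min = 1333/1200 m = 1.1108 m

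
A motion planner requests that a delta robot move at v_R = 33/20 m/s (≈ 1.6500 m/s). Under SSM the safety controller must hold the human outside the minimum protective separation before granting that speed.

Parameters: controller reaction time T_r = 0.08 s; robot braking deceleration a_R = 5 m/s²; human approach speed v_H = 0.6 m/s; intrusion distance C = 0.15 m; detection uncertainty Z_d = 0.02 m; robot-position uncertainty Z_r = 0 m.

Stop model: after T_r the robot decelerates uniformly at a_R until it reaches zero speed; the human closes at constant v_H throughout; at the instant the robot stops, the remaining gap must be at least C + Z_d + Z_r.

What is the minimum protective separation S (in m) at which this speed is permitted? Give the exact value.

S_min = 3281/4000 m = 0.8203 m

stop time T_s = (33/20)/5 = 0.3300 s
robot covers v_R·T_r = 1.6500·0.0800 = 0.1320 m before braking
robot under decel: 1.6500²/(2·5.0000) = 0.2722 m
human closes 0.6000·0.4100 = 0.2460 m
C+Z_d+Z_r = 0.1500+0.0200+0.0000 = 0.1700 m
S_min ≈ 0.1320+0.2722+0.2460+0.1700  ⇒  S_min = 3281/4000 m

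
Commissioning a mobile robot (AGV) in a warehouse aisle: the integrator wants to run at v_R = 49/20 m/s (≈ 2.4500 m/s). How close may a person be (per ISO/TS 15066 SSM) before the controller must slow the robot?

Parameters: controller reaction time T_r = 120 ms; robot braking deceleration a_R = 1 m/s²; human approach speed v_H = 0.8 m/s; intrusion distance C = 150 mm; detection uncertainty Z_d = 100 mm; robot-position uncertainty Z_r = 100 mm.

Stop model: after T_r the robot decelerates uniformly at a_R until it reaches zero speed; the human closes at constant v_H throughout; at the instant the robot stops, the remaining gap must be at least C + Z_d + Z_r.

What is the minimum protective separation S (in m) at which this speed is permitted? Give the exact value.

S_min = 4561/800 m = 5.7012 m

stop time T_s = (49/20)/1 = 2.4500 s
robot in T_r: 2.4500·0.1200 = 0.2940 m
robot covers 2.4500·2.4500 − ½·1.0000·2.4500² = 3.0013 m while stopping
person approaches 0.8000·(0.1200+2.4500) = 2.0560 m
margins: 0.1500+0.1000+0.1000 = 0.3500 m
S_min ≈ 0.2940+3.0013+2.0560+0.3500  ⇒  S_min = 4561/800 m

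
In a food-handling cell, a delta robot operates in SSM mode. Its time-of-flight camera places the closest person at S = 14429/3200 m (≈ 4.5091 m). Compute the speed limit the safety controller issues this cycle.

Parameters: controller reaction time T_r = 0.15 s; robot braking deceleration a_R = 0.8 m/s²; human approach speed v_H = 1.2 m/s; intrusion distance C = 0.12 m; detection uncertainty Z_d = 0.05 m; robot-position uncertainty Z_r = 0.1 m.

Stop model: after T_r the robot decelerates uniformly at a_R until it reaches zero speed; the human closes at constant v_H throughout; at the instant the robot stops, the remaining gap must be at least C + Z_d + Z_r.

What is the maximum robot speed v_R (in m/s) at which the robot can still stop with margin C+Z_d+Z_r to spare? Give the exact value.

v_R_max = 31/20 m/s = 1.5500 m/s

at the boundary: (5/8)·v² + (33/20)·v + (-12989/3200) = 0
  disc = (33/20)² − 4·(5/8)·(-12989/3200) = 82369/6400 ; √disc = 287/80
  v_R = (−(33/20) + 287/80) / (2·(5/8)) = 31/20 m/s
check:
T_s = v_R/a_R = (31/20)/(4/5) = 1.9375 s
reaction-phase robot travel = 1.5500·0.1500 = 0.2325 m
robot covers 1.5500·1.9375 − ½·0.8000·1.9375² = 1.5016 m while stopping
person approaches 1.2000·(0.1500+1.9375) = 2.5050 m
margins: 0.1200+0.0500+0.1000 = 0.2700 m
sum ≈ 0.2325+1.5016+2.5050+0.2700 ≈ 4.5091 m = S ✓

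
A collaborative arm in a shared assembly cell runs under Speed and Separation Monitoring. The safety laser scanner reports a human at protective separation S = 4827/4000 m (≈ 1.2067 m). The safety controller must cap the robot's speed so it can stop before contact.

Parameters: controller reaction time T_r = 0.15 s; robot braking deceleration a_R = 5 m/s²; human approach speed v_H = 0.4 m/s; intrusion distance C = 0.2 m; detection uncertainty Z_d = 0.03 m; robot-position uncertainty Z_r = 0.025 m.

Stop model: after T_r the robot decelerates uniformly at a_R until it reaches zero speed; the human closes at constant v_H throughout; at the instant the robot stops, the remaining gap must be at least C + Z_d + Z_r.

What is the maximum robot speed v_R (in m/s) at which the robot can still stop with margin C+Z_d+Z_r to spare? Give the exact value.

quadratic (1/10)·v² + (23/100)·v + (-3567/4000) = 0
  disc = (23/100)² − 4·(1/10)·(-3567/4000) = 256/625 ; √disc = 16/25
  v_R = (−(23/100) + 16/25) / (2·(1/10)) = 41/20 m/s
check:
T_s = v_R/a_R = (41/20)/5 = 0.4100 s
reaction-phase robot travel = 2.0500·0.1500 = 0.3075 m
robot under decel: 2.0500²/(2·5.0000) = 0.4203 m
human over T_r+T_s: 0.4000·(0.1500+0.4100) = 0.2240 m
C+Z_d+Z_r = 0.2000+0.0300+0.0250 = 0.2550 m
sum ≈ 0.3075+0.4203+0.2240+0.2550 ≈ 1.2067 m = S ✓

v_R_max = 41/20 m/s = 2.0500 m/s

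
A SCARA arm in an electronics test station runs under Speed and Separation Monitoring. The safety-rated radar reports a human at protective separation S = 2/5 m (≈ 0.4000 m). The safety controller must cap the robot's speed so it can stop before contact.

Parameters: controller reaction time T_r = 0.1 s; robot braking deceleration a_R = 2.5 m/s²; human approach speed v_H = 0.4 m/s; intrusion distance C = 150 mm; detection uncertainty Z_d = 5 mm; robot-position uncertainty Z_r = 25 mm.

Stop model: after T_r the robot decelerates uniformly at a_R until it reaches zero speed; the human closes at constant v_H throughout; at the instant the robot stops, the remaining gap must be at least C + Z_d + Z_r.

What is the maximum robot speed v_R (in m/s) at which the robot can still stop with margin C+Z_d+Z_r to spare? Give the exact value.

at the boundary: (1/5)·v² + (13/50)·v + (-9/50) = 0
  disc = (13/50)² − 4·(1/5)·(-9/50) = 529/2500 ; √disc = 23/50
  v_R = (−(13/50) + 23/50) / (2·(1/5)) = 1/2 m/s
check:
stop time T_s = (1/2)/(5/2) = 0.2000 s
reaction-phase robot travel = 0.5000·0.1000 = 0.0500 m
robot under decel: 0.5000²/(2·2.5000) = 0.0500 m
person approaches 0.4000·(0.1000+0.2000) = 0.1200 m
C+Z_d+Z_r = 0.1500+0.0050+0.0250 = 0.1800 m
sum ≈ 0.0500+0.0500+0.1200+0.1800 ≈ 0.4000 m = S ✓

v_R_max = 1/2 m/s = 0.5000 m/s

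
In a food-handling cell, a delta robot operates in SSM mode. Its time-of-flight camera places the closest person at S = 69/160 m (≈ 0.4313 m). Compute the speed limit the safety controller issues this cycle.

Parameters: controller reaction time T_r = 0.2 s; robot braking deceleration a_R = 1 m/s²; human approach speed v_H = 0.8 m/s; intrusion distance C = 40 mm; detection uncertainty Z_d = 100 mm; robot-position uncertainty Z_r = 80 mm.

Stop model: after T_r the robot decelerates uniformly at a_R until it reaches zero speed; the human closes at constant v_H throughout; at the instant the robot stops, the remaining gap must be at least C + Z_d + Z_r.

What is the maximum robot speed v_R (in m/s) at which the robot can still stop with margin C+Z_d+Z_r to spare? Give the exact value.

v_R_max = 1/20 m/s = 0.0500 m/s

collect terms ⇒ (1/2)·v_R² + (1)·v_R + (-41/800) = 0
  disc = (1)² − 4·(1/2)·(-41/800) = 441/400 ; √disc = 21/20
  v_R = (−(1) + 21/20) / (2·(1/2)) = 1/20 m/s
check:
braking lasts T_s = (1/20)/1 = 0.0500 s
reaction-phase robot travel = 0.0500·0.2000 = 0.0100 m
robot covers 0.0500·0.0500 − ½·1.0000·0.0500² = 0.0013 m while stopping
human closes 0.8000·0.2500 = 0.2000 m
C+Z_d+Z_r = 0.0400+0.1000+0.0800 = 0.2200 m
sum ≈ 0.0100+0.0013+0.2000+0.2200 ≈ 0.4313 m = S ✓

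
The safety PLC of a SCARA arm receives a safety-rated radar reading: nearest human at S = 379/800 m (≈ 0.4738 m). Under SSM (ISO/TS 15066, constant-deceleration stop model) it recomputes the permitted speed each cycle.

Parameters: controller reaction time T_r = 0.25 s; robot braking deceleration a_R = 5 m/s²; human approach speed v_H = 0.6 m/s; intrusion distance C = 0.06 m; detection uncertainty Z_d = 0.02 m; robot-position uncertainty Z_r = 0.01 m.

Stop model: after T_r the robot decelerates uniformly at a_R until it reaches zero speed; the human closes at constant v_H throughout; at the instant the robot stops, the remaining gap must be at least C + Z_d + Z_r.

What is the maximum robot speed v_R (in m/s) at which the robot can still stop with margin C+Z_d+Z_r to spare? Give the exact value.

quadratic (1/10)·v² + (37/100)·v + (-187/800) = 0
  disc = (37/100)² − 4·(1/10)·(-187/800) = 144/625 ; √disc = 12/25
  v_R = (−(37/100) + 12/25) / (2·(1/10)) = 11/20 m/s
check:
braking lasts T_s = (11/20)/5 = 0.1100 s
robot covers v_R·T_r = 0.5500·0.2500 = 0.1375 m before braking
robot covers 0.5500·0.1100 − ½·5.0000·0.1100² = 0.0302 m while stopping
human over T_r+T_s: 0.6000·(0.2500+0.1100) = 0.2160 m
C+Z_d+Z_r = 0.0600+0.0200+0.0100 = 0.0900 m
sum ≈ 0.1375+0.0302+0.2160+0.0900 ≈ 0.4738 m = S ✓

v_R_max = 11/20 m/s = 0.5500 m/s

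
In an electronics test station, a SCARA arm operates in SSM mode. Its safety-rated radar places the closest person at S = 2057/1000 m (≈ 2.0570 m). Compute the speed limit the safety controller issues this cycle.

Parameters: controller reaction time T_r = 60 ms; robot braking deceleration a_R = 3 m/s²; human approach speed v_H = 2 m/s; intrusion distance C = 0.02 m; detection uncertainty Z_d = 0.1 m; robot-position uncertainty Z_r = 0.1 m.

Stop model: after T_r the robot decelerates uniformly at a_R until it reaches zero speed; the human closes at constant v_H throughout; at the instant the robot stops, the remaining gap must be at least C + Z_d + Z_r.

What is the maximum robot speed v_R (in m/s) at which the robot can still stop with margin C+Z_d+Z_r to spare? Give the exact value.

v_R_max = 17/10 m/s = 1.7000 m/s

collect terms ⇒ (1/6)·v_R² + (109/150)·v_R + (-1717/1000) = 0
  disc = (109/150)² − 4·(1/6)·(-1717/1000) = 9409/5625 ; √disc = 97/75
  v_R = (−(109/150) + 97/75) / (2·(1/6)) = 17/10 m/s
check:
braking lasts T_s = (17/10)/3 = 0.5667 s
robot covers v_R·T_r = 1.7000·0.0600 = 0.1020 m before braking
braking distance = 1.7000²/(2·3.0000) = 0.4817 m
human over T_r+T_s: 2.0000·(0.0600+0.5667) = 1.2533 m
C+Z_d+Z_r = 0.0200+0.1000+0.1000 = 0.2200 m
sum ≈ 0.1020+0.4817+1.2533+0.2200 ≈ 2.0570 m = S ✓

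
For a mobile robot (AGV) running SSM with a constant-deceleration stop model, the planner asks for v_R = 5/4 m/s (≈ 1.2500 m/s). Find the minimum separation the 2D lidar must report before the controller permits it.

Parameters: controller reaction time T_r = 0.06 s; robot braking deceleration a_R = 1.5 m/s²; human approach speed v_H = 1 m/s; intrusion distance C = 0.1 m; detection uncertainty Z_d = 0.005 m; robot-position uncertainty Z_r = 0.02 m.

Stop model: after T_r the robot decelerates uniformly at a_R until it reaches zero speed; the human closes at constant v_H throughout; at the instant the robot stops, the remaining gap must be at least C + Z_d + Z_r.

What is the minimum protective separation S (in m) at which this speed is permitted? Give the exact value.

braking lasts T_s = (5/4)/(3/2) = 0.8333 s
robot covers v_R·T_r = 1.2500·0.0600 = 0.0750 m before braking
robot covers 1.2500·0.8333 − ½·1.5000·0.8333² = 0.5208 m while stopping
human over T_r+T_s: 1.0000·(0.0600+0.8333) = 0.8933 m
residual clearance needed = 0.1000+0.0050+0.0200 = 0.1250 m
S_min ≈ 0.0750+0.5208+0.8933+0.1250  ⇒  S_min = 1937/1200 m

S_min = 1937/1200 m = 1.6142 m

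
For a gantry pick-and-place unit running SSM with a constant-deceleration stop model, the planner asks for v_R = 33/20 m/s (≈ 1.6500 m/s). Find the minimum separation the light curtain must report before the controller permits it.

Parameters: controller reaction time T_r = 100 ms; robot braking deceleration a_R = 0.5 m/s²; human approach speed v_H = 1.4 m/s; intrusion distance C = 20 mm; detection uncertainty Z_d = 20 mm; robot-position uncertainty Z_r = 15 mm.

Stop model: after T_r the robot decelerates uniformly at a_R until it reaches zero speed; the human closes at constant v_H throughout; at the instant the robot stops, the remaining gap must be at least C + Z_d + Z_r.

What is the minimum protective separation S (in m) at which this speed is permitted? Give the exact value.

T_s = v_R/a_R = (33/20)/(1/2) = 3.3000 s
robot in T_r: 1.6500·0.1000 = 0.1650 m
braking distance = 1.6500²/(2·0.5000) = 2.7225 m
person approaches 1.4000·(0.1000+3.3000) = 4.7600 m
margins: 0.0200+0.0200+0.0150 = 0.0550 m
S_min ≈ 0.1650+2.7225+4.7600+0.0550  ⇒  S_min = 3081/400 m

S_min = 3081/400 m = 7.7025 m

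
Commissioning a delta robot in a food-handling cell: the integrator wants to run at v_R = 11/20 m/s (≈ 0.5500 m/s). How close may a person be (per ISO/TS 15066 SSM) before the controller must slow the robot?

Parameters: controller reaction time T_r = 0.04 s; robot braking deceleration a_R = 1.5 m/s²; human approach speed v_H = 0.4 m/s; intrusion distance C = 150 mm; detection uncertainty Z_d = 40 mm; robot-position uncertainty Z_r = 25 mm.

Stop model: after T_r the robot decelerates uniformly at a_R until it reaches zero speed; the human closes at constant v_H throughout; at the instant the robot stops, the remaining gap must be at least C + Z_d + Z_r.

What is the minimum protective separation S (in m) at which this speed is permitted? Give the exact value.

stop time T_s = (11/20)/(3/2) = 0.3667 s
reaction-phase robot travel = 0.5500·0.0400 = 0.0220 m
robot covers 0.5500·0.3667 − ½·1.5000·0.3667² = 0.1008 m while stopping
human closes 0.4000·0.4067 = 0.1627 m
residual clearance needed = 0.1500+0.0400+0.0250 = 0.2150 m
S_min ≈ 0.0220+0.1008+0.1627+0.2150  ⇒  S_min = 1001/2000 m

S_min = 1001/2000 m = 0.5005 m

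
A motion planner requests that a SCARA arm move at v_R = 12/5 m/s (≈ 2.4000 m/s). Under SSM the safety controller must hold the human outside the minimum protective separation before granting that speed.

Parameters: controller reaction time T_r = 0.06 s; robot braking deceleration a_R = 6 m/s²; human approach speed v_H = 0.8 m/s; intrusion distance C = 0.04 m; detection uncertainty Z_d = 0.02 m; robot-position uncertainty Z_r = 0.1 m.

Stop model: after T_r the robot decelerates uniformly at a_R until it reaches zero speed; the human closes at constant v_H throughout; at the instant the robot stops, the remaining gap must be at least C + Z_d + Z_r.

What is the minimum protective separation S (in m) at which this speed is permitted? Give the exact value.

S_min = 144/125 m = 1.1520 m

stop time T_s = (12/5)/6 = 0.4000 s
robot in T_r: 2.4000·0.0600 = 0.1440 m
robot under decel: 2.4000²/(2·6.0000) = 0.4800 m
person approaches 0.8000·(0.0600+0.4000) = 0.3680 m
residual clearance needed = 0.0400+0.0200+0.1000 = 0.1600 m
S_min ≈ 0.1440+0.4800+0.3680+0.1600  ⇒  S_min = 144/125 m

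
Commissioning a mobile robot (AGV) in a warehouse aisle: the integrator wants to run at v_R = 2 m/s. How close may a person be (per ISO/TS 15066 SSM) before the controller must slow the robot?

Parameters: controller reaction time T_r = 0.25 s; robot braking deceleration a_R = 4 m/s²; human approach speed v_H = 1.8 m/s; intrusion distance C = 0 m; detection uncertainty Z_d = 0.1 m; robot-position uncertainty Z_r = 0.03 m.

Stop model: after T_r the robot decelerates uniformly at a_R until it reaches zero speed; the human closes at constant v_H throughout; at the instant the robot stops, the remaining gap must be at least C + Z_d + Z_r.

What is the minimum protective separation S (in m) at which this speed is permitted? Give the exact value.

S_min = 62/25 m = 2.4800 m

T_s = v_R/a_R = 2/4 = 0.5000 s
reaction-phase robot travel = 2.0000·0.2500 = 0.5000 m
robot under decel: 2.0000²/(2·4.0000) = 0.5000 m
human closes 1.8000·0.7500 = 1.3500 m
residual clearance needed = 0.0000+0.1000+0.0300 = 0.1300 m
S_min ≈ 0.5000+0.5000+1.3500+0.1300  ⇒  S_min = 62/25 m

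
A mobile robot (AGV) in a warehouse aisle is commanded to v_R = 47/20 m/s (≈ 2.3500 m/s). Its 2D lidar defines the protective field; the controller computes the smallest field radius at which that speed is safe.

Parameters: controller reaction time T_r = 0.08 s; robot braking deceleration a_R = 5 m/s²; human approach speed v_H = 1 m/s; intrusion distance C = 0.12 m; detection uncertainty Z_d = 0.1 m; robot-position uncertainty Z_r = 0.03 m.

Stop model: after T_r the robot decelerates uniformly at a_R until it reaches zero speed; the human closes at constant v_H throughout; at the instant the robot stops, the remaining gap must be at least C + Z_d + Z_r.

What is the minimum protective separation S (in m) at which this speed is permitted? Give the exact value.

stop time T_s = (47/20)/5 = 0.4700 s
robot in T_r: 2.3500·0.0800 = 0.1880 m
robot covers 2.3500·0.4700 − ½·5.0000·0.4700² = 0.5523 m while stopping
human over T_r+T_s: 1.0000·(0.0800+0.4700) = 0.5500 m
C+Z_d+Z_r = 0.1200+0.1000+0.0300 = 0.2500 m
S_min ≈ 0.1880+0.5523+0.5500+0.2500  ⇒  S_min = 6161/4000 m

S_min = 6161/4000 m = 1.5402 m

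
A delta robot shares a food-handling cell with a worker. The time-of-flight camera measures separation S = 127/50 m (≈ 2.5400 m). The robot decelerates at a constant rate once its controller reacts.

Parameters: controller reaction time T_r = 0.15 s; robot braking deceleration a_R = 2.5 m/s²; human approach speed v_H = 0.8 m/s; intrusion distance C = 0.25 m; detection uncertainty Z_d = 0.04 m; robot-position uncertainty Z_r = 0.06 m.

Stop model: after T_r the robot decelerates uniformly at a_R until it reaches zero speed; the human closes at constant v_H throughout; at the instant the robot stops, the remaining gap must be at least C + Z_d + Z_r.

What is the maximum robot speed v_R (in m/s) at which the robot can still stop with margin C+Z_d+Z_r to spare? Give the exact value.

quadratic (1/5)·v² + (47/100)·v + (-207/100) = 0
  disc = (47/100)² − 4·(1/5)·(-207/100) = 18769/10000 ; √disc = 137/100
  v_R = (−(47/100) + 137/100) / (2·(1/5)) = 9/4 m/s
check:
T_s = v_R/a_R = (9/4)/(5/2) = 0.9000 s
robot covers v_R·T_r = 2.2500·0.1500 = 0.3375 m before braking
robot covers 2.2500·0.9000 − ½·2.5000·0.9000² = 1.0125 m while stopping
person approaches 0.8000·(0.1500+0.9000) = 0.8400 m
residual clearance needed = 0.2500+0.0400+0.0600 = 0.3500 m
sum ≈ 0.3375+1.0125+0.8400+0.3500 ≈ 2.5400 m = S ✓

v_R_max = 9/4 m/s = 2.2500 m/s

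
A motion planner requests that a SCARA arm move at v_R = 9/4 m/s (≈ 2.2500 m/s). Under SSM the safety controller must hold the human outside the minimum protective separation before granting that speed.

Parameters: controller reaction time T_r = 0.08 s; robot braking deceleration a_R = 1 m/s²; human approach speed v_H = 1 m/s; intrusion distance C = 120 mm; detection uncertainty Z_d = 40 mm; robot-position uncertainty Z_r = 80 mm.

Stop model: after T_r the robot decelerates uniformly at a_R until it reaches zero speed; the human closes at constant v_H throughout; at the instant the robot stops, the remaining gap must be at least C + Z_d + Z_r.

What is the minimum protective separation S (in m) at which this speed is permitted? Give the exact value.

T_s = v_R/a_R = (9/4)/1 = 2.2500 s
robot covers v_R·T_r = 2.2500·0.0800 = 0.1800 m before braking
robot under decel: 2.2500²/(2·1.0000) = 2.5312 m
human over T_r+T_s: 1.0000·(0.0800+2.2500) = 2.3300 m
residual clearance needed = 0.1200+0.0400+0.0800 = 0.2400 m
S_min ≈ 0.1800+2.5312+2.3300+0.2400  ⇒  S_min = 169/32 m

S_min = 169/32 m = 5.2812 m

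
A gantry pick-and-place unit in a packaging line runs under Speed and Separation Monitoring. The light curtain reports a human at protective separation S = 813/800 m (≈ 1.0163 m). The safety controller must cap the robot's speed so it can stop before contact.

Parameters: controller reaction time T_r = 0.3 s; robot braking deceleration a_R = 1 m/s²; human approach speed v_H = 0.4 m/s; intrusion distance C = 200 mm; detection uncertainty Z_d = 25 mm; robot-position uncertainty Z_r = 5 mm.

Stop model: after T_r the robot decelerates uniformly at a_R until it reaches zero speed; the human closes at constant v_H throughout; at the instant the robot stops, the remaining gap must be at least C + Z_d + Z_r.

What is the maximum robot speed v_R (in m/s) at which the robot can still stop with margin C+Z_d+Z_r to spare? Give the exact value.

v_R_max = 13/20 m/s = 0.6500 m/s

quadratic (1/2)·v² + (7/10)·v + (-533/800) = 0
  disc = (7/10)² − 4·(1/2)·(-533/800) = 729/400 ; √disc = 27/20
  v_R = (−(7/10) + 27/20) / (2·(1/2)) = 13/20 m/s
check:
T_s = v_R/a_R = (13/20)/1 = 0.6500 s
robot in T_r: 0.6500·0.3000 = 0.1950 m
robot covers 0.6500·0.6500 − ½·1.0000·0.6500² = 0.2112 m while stopping
person approaches 0.4000·(0.3000+0.6500) = 0.3800 m
margins: 0.2000+0.0250+0.0050 = 0.2300 m
sum ≈ 0.1950+0.2112+0.3800+0.2300 ≈ 1.0163 m = S ✓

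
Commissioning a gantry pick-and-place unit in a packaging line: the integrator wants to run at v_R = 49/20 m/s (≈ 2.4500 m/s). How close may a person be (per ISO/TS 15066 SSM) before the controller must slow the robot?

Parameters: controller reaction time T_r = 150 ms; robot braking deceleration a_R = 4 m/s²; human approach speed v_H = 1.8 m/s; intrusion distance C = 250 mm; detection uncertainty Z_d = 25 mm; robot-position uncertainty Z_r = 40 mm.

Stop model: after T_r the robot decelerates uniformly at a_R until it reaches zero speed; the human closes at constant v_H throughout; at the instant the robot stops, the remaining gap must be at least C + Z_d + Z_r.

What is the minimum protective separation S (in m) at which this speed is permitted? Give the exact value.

S_min = 8977/3200 m = 2.8053 m

braking lasts T_s = (49/20)/4 = 0.6125 s
robot in T_r: 2.4500·0.1500 = 0.3675 m
robot covers 2.4500·0.6125 − ½·4.0000·0.6125² = 0.7503 m while stopping
person approaches 1.8000·(0.1500+0.6125) = 1.3725 m
residual clearance needed = 0.2500+0.0250+0.0400 = 0.3150 m
S_min ≈ 0.3675+0.7503+1.3725+0.3150  ⇒  S_min = 8977/3200 m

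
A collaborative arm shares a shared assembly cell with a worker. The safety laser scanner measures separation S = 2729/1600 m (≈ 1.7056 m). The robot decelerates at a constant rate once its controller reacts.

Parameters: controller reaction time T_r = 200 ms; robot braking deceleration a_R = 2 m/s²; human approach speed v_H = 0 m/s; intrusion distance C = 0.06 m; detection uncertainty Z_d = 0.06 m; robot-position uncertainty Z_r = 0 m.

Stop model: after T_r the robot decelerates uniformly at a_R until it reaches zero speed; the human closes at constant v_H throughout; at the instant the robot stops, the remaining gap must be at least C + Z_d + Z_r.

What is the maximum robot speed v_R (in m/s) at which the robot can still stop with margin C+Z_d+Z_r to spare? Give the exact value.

v_R_max = 43/20 m/s = 2.1500 m/s

at the boundary: (1/4)·v² + (1/5)·v + (-2537/1600) = 0
  disc = (1/5)² − 4·(1/4)·(-2537/1600) = 2601/1600 ; √disc = 51/40
  v_R = (−(1/5) + 51/40) / (2·(1/4)) = 43/20 m/s
check:
stop time T_s = (43/20)/2 = 1.0750 s
reaction-phase robot travel = 2.1500·0.2000 = 0.4300 m
braking distance = 2.1500²/(2·2.0000) = 1.1556 m
human closes 0.0000·1.2750 = 0.0000 m
C+Z_d+Z_r = 0.0600+0.0600+0.0000 = 0.1200 m
sum ≈ 0.4300+1.1556+0.0000+0.1200 ≈ 1.7056 m = S ✓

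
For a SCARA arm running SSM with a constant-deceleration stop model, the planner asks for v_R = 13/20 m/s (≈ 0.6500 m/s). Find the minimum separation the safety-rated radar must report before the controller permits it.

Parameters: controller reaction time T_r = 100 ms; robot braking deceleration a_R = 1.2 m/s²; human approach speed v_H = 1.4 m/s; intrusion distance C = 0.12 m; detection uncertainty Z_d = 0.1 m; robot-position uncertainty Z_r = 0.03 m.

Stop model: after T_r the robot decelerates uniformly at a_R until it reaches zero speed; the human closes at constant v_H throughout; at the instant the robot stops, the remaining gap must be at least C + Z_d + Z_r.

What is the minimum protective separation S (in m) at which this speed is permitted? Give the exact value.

S_min = 2223/1600 m = 1.3894 m

stop time T_s = (13/20)/(6/5) = 0.5417 s
reaction-phase robot travel = 0.6500·0.1000 = 0.0650 m
robot covers 0.6500·0.5417 − ½·1.2000·0.5417² = 0.1760 m while stopping
human closes 1.4000·0.6417 = 0.8983 m
margins: 0.1200+0.1000+0.0300 = 0.2500 m
S_min ≈ 0.0650+0.1760+0.8983+0.2500  ⇒  S_min = 2223/1600 m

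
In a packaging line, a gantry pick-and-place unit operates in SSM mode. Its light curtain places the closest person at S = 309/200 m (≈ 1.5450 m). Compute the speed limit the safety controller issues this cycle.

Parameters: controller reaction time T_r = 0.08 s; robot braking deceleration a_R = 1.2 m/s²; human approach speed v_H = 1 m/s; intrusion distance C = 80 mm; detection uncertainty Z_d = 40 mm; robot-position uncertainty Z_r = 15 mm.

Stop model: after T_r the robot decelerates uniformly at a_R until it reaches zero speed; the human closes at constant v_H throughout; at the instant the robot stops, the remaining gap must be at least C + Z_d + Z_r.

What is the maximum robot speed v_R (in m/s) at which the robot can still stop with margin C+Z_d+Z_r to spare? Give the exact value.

collect terms ⇒ (5/12)·v_R² + (137/150)·v_R + (-133/100) = 0
  disc = (137/150)² − 4·(5/12)·(-133/100) = 17161/5625 ; √disc = 131/75
  v_R = (−(137/150) + 131/75) / (2·(5/12)) = 1 m/s
check:
stop time T_s = 1/(6/5) = 0.8333 s
robot covers v_R·T_r = 1.0000·0.0800 = 0.0800 m before braking
robot covers 1.0000·0.8333 − ½·1.2000·0.8333² = 0.4167 m while stopping
human over T_r+T_s: 1.0000·(0.0800+0.8333) = 0.9133 m
C+Z_d+Z_r = 0.0800+0.0400+0.0150 = 0.1350 m
sum ≈ 0.0800+0.4167+0.9133+0.1350 ≈ 1.5450 m = S ✓

v_R_max = 1 m/s = 1.0000 m/s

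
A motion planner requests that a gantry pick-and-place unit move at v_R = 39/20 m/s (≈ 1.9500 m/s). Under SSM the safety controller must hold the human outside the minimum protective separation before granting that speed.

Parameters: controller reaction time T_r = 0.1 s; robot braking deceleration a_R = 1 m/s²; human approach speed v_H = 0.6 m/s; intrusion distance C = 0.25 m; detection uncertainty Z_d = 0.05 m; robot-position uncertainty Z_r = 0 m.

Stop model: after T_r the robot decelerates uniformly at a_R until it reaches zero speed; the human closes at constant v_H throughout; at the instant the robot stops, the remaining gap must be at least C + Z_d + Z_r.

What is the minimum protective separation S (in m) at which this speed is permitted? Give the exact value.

S_min = 2901/800 m = 3.6263 m

T_s = v_R/a_R = (39/20)/1 = 1.9500 s
reaction-phase robot travel = 1.9500·0.1000 = 0.1950 m
braking distance = 1.9500²/(2·1.0000) = 1.9013 m
person approaches 0.6000·(0.1000+1.9500) = 1.2300 m
residual clearance needed = 0.2500+0.0500+0.0000 = 0.3000 m
S_min ≈ 0.1950+1.9013+1.2300+0.3000  ⇒  S_min = 2901/800 m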